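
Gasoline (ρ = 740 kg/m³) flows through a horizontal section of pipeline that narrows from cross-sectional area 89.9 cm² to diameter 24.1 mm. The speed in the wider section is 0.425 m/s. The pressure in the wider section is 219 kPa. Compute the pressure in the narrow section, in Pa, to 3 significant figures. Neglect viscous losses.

P₂ ≈ 193000 Pa

Mass conservation (A₁v₁ = A₂v₂) gives v₂ = 0.425 × 89.9/4.56 = 8.38 m/s.
Bernoulli (h₁ = h₂): P₁ − P₂ = ½ρ(v₂² − v₁²).
P₂ = P₁ − ½ρ(v₂² − v₁²) = 219000 − ½·740·(8.38² − 0.425²) = 219000 − 25900 = 193000 Pa.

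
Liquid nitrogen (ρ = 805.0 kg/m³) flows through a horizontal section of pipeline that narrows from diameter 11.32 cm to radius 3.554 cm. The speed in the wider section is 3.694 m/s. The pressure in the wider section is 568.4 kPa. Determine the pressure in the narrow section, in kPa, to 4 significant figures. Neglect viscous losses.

538.6 kPa

Continuity gives A₁v₁ = A₂v₂, so v₂ = (100.6 cm²)/(39.68 cm²) × 3.694 m/s = 9.369 m/s.
The pipe is horizontal, so Bernoulli reduces to P₁ + ½ρv₁² = P₂ + ½ρv₂².
P₂ = P₁ − ½ρ(v₂² − v₁²) = 568400 − ½·805.0·(9.369² − 3.694²) = 568400 − 29840 = 538600 Pa.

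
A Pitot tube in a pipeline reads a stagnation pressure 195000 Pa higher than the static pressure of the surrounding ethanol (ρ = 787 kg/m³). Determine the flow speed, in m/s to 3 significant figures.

At the stagnation point the flow is brought to rest, so Bernoulli gives P_stag − P_static = ½ρv².
v = √(2ΔP/ρ) = √(2·195000/787) = 22.3 m/s.

v = 22.3 m/s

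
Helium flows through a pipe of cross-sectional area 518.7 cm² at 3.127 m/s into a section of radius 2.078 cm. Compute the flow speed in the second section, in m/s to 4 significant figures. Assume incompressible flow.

v₂ ≈ 119.6 m/s

By continuity, v₂ = v₁·A₁/A₂ = 3.127·(518.7/13.57) = 119.6 m/s.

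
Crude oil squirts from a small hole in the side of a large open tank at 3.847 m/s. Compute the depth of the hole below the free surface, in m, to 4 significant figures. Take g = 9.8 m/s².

h = 0.7551 m

For a small hole in a large open tank, ½v² = gh, giving h = v²/(2g).
h = 3.847²/(2·9.8) = 14.80/19.60 = 0.7551 m.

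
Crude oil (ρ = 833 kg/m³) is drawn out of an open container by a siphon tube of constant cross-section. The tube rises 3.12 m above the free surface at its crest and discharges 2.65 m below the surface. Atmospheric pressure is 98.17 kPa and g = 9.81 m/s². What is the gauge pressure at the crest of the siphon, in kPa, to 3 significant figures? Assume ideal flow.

From the surface to the outlet (both open to atmosphere, surface at rest): v = √(2g·h_out) = √(2·9.81·2.65) = 7.21 m/s.
Continuity keeps v the same throughout the tube; from surface to crest, P_atm + 0 = P_top + ½ρv² + ρg·h_top.
P_top = 98170 − ½·833·7.21² − 833·9.81·3.12 = 51000 Pa. So P_gauge = P_top − P_atm = -47200 Pa.

P_gauge ≈ -47.2 kPa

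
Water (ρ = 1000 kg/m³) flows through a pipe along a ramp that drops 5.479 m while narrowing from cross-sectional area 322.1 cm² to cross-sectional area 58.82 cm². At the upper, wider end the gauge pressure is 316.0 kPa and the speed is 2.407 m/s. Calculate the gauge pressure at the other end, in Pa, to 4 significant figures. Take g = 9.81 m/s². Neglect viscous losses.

P₂ ≈ 285800 Pa

Continuity gives A₁v₁ = A₂v₂, so v₂ = (322.1 cm²)/(58.82 cm²) × 2.407 m/s = 13.18 m/s.
Applying Bernoulli between the two ends and solving for P₂: P₂ = P₁ + ½ρ(v₁² − v₂²) − ρgΔh.
P₂ = 316000 + ½·1000·(2.407² − 13.18²) − 1000·9.81·(−5.479) = 316000 + (-83970) − (-53750) = 285800 Pa.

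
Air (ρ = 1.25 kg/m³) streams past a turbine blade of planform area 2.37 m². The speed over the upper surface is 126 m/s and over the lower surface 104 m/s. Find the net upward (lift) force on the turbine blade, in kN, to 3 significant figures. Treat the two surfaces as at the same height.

The faster flow above has the lower pressure; Bernoulli (same height) gives ΔP = ½ρ(v_up² − v_low²).
ΔP = ½·1.25·(126² − 104²) = 3160 Pa.
Lift = ΔP · A = 3160 × 2.37 = 7500 N.

F ≈ 7.50 kN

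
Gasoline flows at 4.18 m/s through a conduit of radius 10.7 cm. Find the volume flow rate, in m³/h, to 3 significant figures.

Q = A·v = 0.0360 m² × 4.18 m/s = 0.150 m³/s.
Converting: 0.150 m³/s × 3600 = 541 m³/h.

Q ≈ 541 m³/h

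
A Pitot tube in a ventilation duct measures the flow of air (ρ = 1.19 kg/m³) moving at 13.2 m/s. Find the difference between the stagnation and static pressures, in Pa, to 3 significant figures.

At the stagnation point the flow is brought to rest, so Bernoulli gives P_stag − P_static = ½ρv².
ΔP = ½·1.19·13.2² = 104 Pa.

ΔP ≈ 104 Pa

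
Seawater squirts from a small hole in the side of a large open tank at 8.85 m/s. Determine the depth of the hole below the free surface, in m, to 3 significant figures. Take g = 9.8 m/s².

For a small hole in a large open tank, ½v² = gh, giving h = v²/(2g).
h = 8.85²/(2·9.8) = 78.3/19.60 = 4.00 m.

h ≈ 4.00 m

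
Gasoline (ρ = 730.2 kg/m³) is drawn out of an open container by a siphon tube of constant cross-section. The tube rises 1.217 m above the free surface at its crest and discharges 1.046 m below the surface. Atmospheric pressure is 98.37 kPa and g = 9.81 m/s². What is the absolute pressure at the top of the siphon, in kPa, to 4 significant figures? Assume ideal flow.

Bernoulli surface→outlet gives ½v² = g·h_out, so v = √(2·9.81·1.046) = 4.530 m/s.
Continuity keeps v the same throughout the tube; from surface to crest, P_atm + 0 = P_top + ½ρv² + ρg·h_top.
P_top = 98370 − ½·730.2·4.530² − 730.2·9.81·1.217 = 82160 Pa.

P_top ≈ 82.16 kPa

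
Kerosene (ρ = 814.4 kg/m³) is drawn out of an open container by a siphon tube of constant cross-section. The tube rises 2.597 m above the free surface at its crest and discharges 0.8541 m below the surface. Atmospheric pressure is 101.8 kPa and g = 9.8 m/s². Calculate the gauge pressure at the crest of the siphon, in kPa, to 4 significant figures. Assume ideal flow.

P_gauge = -27.54 kPa

From the surface to the outlet (both open to atmosphere, surface at rest): v = √(2g·h_out) = √(2·9.8·0.8541) = 4.091 m/s.
With constant cross-section the crest speed equals v; applying Bernoulli from the surface up to the crest, P_top = P_atm − ½ρv² − ρg·h_top.
P_top = 101800 − ½·814.4·4.091² − 814.4·9.8·2.597 = 74260 Pa. So P_gauge = P_top − P_atm = -27540 Pa.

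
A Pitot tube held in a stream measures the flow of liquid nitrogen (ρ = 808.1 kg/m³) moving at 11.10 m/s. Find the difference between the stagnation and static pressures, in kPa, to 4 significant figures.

At the stagnation point the flow is brought to rest, so Bernoulli gives P_stag − P_static = ½ρv².
ΔP = ½·808.1·11.10² = 49780 Pa.

ΔP ≈ 49.78 kPa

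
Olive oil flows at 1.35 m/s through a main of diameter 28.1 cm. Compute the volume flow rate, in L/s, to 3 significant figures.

Q ≈ 83.7 L/s

Q = A·v = 0.0620 m² × 1.35 m/s = 0.0837 m³/s.
Converting: 0.0837 m³/s × 1000 = 83.7 L/s.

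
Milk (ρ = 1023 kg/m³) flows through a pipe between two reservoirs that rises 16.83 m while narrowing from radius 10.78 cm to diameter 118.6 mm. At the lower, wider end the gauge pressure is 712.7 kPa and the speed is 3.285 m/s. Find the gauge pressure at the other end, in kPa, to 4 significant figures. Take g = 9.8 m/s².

The volume flow rate is constant, so v₂ = (A₁/A₂)v₁ = (365.1/110.5)·3.285 = 10.86 m/s.
Applying Bernoulli between the two ends and solving for P₂: P₂ = P₁ + ½ρ(v₁² − v₂²) − ρgΔh.
P₂ = 712700 + ½·1023·(3.285² − 10.86²) − 1023·9.8·(+16.83) = 712700 + (-54760) − (168700) = 489200 Pa.

P₂ ≈ 489.2 kPa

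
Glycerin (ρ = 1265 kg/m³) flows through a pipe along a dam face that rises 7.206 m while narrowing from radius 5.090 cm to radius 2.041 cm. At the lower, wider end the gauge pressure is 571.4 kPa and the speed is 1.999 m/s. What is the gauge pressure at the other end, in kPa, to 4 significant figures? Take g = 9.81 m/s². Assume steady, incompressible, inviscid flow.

P₂ ≈ 386.7 kPa

Continuity gives A₁v₁ = A₂v₂, so v₂ = (81.39 cm²)/(13.09 cm²) × 1.999 m/s = 12.43 m/s.
Applying Bernoulli between the two ends and solving for P₂: P₂ = P₁ + ½ρ(v₁² − v₂²) − ρgΔh.
P₂ = 571400 + ½·1265·(1.999² − 12.43²) − 1265·9.81·(+7.206) = 571400 + (-95240) − (89420) = 386700 Pa.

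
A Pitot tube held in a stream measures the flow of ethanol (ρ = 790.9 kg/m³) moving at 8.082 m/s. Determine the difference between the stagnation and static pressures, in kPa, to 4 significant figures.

At the stagnation point the flow is brought to rest, so Bernoulli gives P_stag − P_static = ½ρv².
ΔP = ½·790.9·8.082² = 25830 Pa.

ΔP ≈ 25.83 kPa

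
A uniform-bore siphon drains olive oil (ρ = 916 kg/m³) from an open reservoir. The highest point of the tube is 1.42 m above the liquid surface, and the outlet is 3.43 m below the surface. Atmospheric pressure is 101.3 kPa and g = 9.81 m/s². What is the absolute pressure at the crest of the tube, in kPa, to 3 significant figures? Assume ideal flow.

P_top = 57.7 kPa

The outlet speed comes from Torricelli: v = √(2g·3.43) = 8.20 m/s.
With constant cross-section the crest speed equals v; applying Bernoulli from the surface up to the crest, P_top = P_atm − ½ρv² − ρg·h_top.
P_top = 101300 − ½·916·8.20² − 916·9.81·1.42 = 57700 Pa.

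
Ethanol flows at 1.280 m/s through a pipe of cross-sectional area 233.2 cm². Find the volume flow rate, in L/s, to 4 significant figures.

Q = 29.85 L/s

Q = A·v = 0.02332 m² × 1.280 m/s = 0.02985 m³/s.
Converting: 0.02985 m³/s × 1000 = 29.85 L/s.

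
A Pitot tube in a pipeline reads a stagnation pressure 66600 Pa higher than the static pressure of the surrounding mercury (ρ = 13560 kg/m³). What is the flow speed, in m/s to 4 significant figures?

3.134 m/s

At the stagnation point the flow is brought to rest, so Bernoulli gives P_stag − P_static = ½ρv².
v = √(2ΔP/ρ) = √(2·66600/13560) = 3.134 m/s.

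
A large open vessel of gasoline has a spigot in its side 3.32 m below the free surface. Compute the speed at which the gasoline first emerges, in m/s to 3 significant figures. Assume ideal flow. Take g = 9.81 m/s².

8.07 m/s

Bernoulli from surface to hole (P equal, v_surface ≈ 0): v = √(2gh) = √(2×9.81×3.32) = 8.07 m/s.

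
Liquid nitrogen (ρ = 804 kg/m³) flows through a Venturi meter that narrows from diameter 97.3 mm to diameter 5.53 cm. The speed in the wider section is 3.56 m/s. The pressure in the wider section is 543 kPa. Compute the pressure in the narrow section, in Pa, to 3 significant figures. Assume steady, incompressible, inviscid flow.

P₂ ≈ 499000 Pa

By continuity, v₂ = v₁·A₁/A₂ = 3.56·(74.4/24.0) = 11.0 m/s.
With no height change, Bernoulli's equation is P₁ + ½ρv₁² = P₂ + ½ρv₂².
P₂ = P₁ − ½ρ(v₂² − v₁²) = 543000 − ½·804·(11.0² − 3.56²) = 543000 − 43700 = 499000 Pa.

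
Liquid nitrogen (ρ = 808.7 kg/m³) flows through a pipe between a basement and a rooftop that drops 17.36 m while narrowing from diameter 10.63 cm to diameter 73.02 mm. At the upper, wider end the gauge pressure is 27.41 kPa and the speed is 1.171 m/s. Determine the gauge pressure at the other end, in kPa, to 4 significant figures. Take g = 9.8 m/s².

163.1 kPa

Mass conservation (A₁v₁ = A₂v₂) gives v₂ = 1.171 × 88.75/41.88 = 2.482 m/s.
Energy conservation along the streamline gives P₂ = P₁ − ½ρ(v₂² − v₁²) − ρg(h₂ − h₁).
P₂ = 27410 + ½·808.7·(1.171² − 2.482²) − 808.7·9.8·(−17.36) = 27410 + (-1936) − (-137600) = 163100 Pa.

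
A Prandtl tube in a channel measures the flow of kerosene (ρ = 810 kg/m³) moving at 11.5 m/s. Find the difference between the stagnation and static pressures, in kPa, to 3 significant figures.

ΔP ≈ 53.6 kPa

At the stagnation point the flow is brought to rest, so Bernoulli gives P_stag − P_static = ½ρv².
ΔP = ½·810·11.5² = 53600 Pa.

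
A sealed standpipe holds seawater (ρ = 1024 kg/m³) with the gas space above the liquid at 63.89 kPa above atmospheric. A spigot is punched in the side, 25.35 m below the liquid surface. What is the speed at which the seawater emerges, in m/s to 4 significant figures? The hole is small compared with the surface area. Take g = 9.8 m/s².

v ≈ 24.93 m/s

Take point 1 at the surface (v₁ ≈ 0) and point 2 at the hole (at atmospheric pressure). Bernoulli: P₁ + ρg h = P_atm + ½ρv₂².
With P₁ − P_atm = 63890 Pa, v₂ = √(2gh + 2ΔP/ρ) = √(2·9.8·25.35 + 2·63890/1024) = 24.93 m/s.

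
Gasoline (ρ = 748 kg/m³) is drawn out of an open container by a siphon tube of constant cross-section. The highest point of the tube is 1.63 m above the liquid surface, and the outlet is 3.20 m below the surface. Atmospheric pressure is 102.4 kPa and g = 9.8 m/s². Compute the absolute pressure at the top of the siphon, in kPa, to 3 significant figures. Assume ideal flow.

The outlet speed comes from Torricelli: v = √(2g·3.20) = 7.92 m/s.
The bore is uniform, so the speed at the crest is the same v. Bernoulli surface→crest: P_atm = P_top + ½ρv² + ρg·h_top.
P_top = 102400 − ½·748·7.92² − 748·9.8·1.63 = 67000 Pa.

67.0 kPa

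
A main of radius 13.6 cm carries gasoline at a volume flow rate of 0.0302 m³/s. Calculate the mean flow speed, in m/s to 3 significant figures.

0.520 m/s

Q = 0.0302 m³/s = 0.0302 m³/s.
v = Q/A = 0.0302 / 0.0581 = 0.520 m/s.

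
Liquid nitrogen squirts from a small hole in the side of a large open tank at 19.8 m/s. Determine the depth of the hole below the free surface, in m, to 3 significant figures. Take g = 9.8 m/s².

h ≈ 20.0 m

Inverting v = √(2gh) gives h = v² / 2g.
h = 19.8²/(2·9.8) = 392/19.60 = 20.0 m.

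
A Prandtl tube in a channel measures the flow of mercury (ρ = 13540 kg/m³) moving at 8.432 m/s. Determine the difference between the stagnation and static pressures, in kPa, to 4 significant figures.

ΔP ≈ 481.3 kPa

The dynamic pressure equals the rise in static pressure at the stagnation point: ΔP = ½ρv².
ΔP = ½·13540·8.432² = 481300 Pa.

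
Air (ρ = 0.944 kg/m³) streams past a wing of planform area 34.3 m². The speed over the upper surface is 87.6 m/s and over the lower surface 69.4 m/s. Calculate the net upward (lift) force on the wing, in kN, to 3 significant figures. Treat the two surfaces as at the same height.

The faster flow above has the lower pressure; Bernoulli (same height) gives ΔP = ½ρ(v_up² − v_low²).
ΔP = ½·0.944·(87.6² − 69.4²) = 1350 Pa.
Lift = ΔP · A = 1350 × 34.3 = 46300 N.

F = 46.3 kN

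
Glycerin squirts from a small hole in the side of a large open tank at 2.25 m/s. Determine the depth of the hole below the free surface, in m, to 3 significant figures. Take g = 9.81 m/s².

Inverting v = √(2gh) gives h = v² / 2g.
h = 2.25²/(2·9.81) = 5.06/19.62 = 0.258 m.

h = 0.258 m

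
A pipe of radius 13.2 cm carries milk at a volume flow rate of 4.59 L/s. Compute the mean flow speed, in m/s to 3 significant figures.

v = 0.0839 m/s

Q = 4.59 L/s = 0.00459 m³/s.
v = Q/A = 0.00459 / 0.0547 = 0.0839 m/s.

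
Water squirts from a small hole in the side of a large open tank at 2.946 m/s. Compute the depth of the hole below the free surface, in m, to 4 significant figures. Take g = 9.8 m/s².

0.4428 m

Inverting v = √(2gh) gives h = v² / 2g.
h = 2.946²/(2·9.8) = 8.679/19.60 = 0.4428 m.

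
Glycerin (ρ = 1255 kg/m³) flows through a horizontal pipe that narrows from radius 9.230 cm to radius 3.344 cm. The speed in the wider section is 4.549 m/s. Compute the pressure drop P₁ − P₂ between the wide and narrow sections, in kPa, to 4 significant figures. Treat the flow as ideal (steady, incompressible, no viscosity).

740.7 kPa

The volume flow rate is constant, so v₂ = (A₁/A₂)v₁ = (267.6/35.13)·4.549 = 34.66 m/s.
Along the horizontal streamline, P + ½ρv² is constant.
P₁ − P₂ = ½·1255·(34.66² − 4.549²) = ½·1255·1180 = 740700 Pa.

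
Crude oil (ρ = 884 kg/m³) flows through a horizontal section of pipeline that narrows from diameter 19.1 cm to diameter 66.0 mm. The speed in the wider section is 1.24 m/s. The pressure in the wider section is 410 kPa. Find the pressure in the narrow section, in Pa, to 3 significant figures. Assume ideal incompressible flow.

The volume flow rate is constant, so v₂ = (A₁/A₂)v₁ = (287/34.2)·1.24 = 10.4 m/s.
Along the horizontal streamline, P + ½ρv² is constant.
P₂ = P₁ − ½ρ(v₂² − v₁²) = 410000 − ½·884·(10.4² − 1.24²) = 410000 − 47000 = 363000 Pa.

P₂ ≈ 363000 Pa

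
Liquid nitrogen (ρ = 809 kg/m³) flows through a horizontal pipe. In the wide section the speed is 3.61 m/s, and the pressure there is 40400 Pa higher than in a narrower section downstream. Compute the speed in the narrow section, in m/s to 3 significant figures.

With h₁ = h₂, rearranging Bernoulli gives v₂ = √(v₁² + 2ΔP/ρ).
v₂ = √(3.61² + 2·40400/809) = √(13.0 + 99.9) = 10.6 m/s.

v₂ ≈ 10.6 m/s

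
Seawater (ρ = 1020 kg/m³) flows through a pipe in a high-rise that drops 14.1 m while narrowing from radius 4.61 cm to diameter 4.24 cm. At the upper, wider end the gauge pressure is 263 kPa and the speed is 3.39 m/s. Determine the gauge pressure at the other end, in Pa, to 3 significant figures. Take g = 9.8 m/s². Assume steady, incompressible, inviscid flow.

By continuity, v₂ = v₁·A₁/A₂ = 3.39·(66.8/14.1) = 16.0 m/s.
Bernoulli: P₁ + ½ρv₁² + ρg h₁ = P₂ + ½ρv₂² + ρg h₂, so P₂ = P₁ + ½ρ(v₁² − v₂²) − ρg(h₂ − h₁).
P₂ = 263000 + ½·1020·(3.39² − 16.0²) − 1020·9.8·(−14.1) = 263000 + (-125000) − (-141000) = 279000 Pa.

P₂ ≈ 279000 Pa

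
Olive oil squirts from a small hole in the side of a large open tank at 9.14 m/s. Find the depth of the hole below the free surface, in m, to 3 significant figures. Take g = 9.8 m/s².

h = 4.26 m

Torricelli: v = √(2gh), so h = v²/(2g).
h = 9.14²/(2·9.8) = 83.5/19.60 = 4.26 m.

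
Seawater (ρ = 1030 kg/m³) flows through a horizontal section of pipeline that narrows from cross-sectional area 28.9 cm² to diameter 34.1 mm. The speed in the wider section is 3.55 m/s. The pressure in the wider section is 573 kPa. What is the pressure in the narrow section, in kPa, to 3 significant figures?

P₂ ≈ 514 kPa

Continuity gives A₁v₁ = A₂v₂, so v₂ = (28.9 cm²)/(9.13 cm²) × 3.55 m/s = 11.2 m/s.
With no height change, Bernoulli's equation is P₁ + ½ρv₁² = P₂ + ½ρv₂².
P₂ = P₁ − ½ρ(v₂² − v₁²) = 573000 − ½·1030·(11.2² − 3.55²) = 573000 − 58500 = 514000 Pa.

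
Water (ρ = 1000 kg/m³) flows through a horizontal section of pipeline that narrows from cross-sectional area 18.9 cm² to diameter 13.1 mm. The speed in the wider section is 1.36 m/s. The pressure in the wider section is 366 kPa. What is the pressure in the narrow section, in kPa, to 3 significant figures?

By continuity, v₂ = v₁·A₁/A₂ = 1.36·(18.9/1.35) = 19.1 m/s.
Along the horizontal streamline, P + ½ρv² is constant.
P₂ = P₁ − ½ρ(v₂² − v₁²) = 366000 − ½·1000·(19.1² − 1.36²) = 366000 − 181000 = 185000 Pa.

P₂ ≈ 185 kPa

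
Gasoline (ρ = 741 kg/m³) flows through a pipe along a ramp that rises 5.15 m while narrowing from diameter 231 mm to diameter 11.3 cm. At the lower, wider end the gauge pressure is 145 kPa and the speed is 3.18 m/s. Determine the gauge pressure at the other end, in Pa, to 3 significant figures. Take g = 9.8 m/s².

P₂ ≈ 45900 Pa

Mass conservation (A₁v₁ = A₂v₂) gives v₂ = 3.18 × 419/100 = 13.3 m/s.
Energy conservation along the streamline gives P₂ = P₁ − ½ρ(v₂² − v₁²) − ρg(h₂ − h₁).
P₂ = 145000 + ½·741·(3.18² − 13.3²) − 741·9.8·(+5.15) = 145000 + (-61700) − (37400) = 45900 Pa.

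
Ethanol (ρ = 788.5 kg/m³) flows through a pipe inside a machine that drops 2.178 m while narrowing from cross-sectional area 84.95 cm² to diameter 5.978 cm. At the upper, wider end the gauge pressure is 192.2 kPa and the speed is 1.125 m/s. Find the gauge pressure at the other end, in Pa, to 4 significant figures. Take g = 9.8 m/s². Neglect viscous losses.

Mass conservation (A₁v₁ = A₂v₂) gives v₂ = 1.125 × 84.95/28.07 = 3.405 m/s.
Applying Bernoulli between the two ends and solving for P₂: P₂ = P₁ + ½ρ(v₁² − v₂²) − ρgΔh.
P₂ = 192200 + ½·788.5·(1.125² − 3.405²) − 788.5·9.8·(−2.178) = 192200 + (-4072) − (-16830) = 205000 Pa.

P₂ ≈ 205000 Pa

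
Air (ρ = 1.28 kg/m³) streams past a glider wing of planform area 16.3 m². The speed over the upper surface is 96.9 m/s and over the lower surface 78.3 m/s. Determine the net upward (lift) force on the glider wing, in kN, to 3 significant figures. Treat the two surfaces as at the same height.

The faster flow above has the lower pressure; Bernoulli (same height) gives ΔP = ½ρ(v_up² − v_low²).
ΔP = ½·1.28·(96.9² − 78.3²) = 2090 Pa.
Lift = ΔP · A = 2090 × 16.3 = 34000 N.

F ≈ 34.0 kN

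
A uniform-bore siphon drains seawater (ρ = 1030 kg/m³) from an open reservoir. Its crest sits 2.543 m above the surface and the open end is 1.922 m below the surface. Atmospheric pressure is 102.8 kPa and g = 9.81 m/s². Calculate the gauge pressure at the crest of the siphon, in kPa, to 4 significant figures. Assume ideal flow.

From the surface to the outlet (both open to atmosphere, surface at rest): v = √(2g·h_out) = √(2·9.81·1.922) = 6.141 m/s.
With constant cross-section the crest speed equals v; applying Bernoulli from the surface up to the crest, P_top = P_atm − ½ρv² − ρg·h_top.
P_top = 102800 − ½·1030·6.141² − 1030·9.81·2.543 = 57680 Pa. So P_gauge = P_top − P_atm = -45120 Pa.

P_gauge = -45.12 kPa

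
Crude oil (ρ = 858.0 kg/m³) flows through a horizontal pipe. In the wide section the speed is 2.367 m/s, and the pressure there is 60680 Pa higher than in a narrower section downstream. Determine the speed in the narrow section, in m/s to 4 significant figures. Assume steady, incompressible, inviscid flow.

12.13 m/s

With h₁ = h₂, rearranging Bernoulli gives v₂ = √(v₁² + 2ΔP/ρ).
v₂ = √(2.367² + 2·60680/858.0) = √(5.603 + 141.4) = 12.13 m/s.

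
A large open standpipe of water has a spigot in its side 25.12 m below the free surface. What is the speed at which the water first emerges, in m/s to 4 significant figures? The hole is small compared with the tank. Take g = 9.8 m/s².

v ≈ 22.19 m/s

Bernoulli from surface to hole (P equal, v_surface ≈ 0): v = √(2gh) = √(2×9.8×25.12) = 22.19 m/s.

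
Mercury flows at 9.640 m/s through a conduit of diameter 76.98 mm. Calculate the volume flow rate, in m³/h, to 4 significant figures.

161.5 m³/h

Q = A·v = 0.004654 m² × 9.640 m/s = 0.04487 m³/s.
Converting: 0.04487 m³/s × 3600 = 161.5 m³/h.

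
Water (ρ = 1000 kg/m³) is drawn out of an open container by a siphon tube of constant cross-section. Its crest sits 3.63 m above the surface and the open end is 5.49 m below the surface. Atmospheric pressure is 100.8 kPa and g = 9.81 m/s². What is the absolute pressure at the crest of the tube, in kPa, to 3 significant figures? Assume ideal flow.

P_top ≈ 11.3 kPa

From the surface to the outlet (both open to atmosphere, surface at rest): v = √(2g·h_out) = √(2·9.81·5.49) = 10.4 m/s.
Continuity keeps v the same throughout the tube; from surface to crest, P_atm + 0 = P_top + ½ρv² + ρg·h_top.
P_top = 100800 − ½·1000·10.4² − 1000·9.81·3.63 = 11300 Pa.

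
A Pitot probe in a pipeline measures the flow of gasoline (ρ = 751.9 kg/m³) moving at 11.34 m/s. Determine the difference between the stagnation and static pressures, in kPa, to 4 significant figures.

ΔP ≈ 48.35 kPa

Bernoulli between the free stream and the stagnation point: ½ρv² = P_stag − P_static.
ΔP = ½·751.9·11.34² = 48350 Pa.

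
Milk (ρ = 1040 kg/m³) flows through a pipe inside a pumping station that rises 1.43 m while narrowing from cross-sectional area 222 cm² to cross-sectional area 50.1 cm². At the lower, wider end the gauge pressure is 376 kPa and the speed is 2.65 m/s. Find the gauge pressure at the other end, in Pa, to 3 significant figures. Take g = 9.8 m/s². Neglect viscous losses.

The volume flow rate is constant, so v₂ = (A₁/A₂)v₁ = (222/50.1)·2.65 = 11.7 m/s.
Energy conservation along the streamline gives P₂ = P₁ − ½ρ(v₂² − v₁²) − ρg(h₂ − h₁).
P₂ = 376000 + ½·1040·(2.65² − 11.7²) − 1040·9.8·(+1.43) = 376000 + (-68000) − (14600) = 293000 Pa.

P₂ ≈ 293000 Pa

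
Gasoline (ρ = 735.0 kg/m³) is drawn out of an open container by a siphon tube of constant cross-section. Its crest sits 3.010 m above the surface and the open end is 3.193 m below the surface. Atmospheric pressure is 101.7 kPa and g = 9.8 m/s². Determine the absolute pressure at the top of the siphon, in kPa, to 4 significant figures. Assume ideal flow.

Bernoulli surface→outlet gives ½v² = g·h_out, so v = √(2·9.8·3.193) = 7.911 m/s.
With constant cross-section the crest speed equals v; applying Bernoulli from the surface up to the crest, P_top = P_atm − ½ρv² − ρg·h_top.
P_top = 101700 − ½·735.0·7.911² − 735.0·9.8·3.010 = 57020 Pa.

57.02 kPa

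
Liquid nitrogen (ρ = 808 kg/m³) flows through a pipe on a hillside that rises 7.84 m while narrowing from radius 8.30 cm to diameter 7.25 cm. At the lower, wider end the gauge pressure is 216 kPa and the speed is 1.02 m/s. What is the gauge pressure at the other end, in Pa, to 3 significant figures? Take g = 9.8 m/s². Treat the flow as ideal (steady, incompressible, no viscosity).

The volume flow rate is constant, so v₂ = (A₁/A₂)v₁ = (216/41.3)·1.02 = 5.35 m/s.
Applying Bernoulli between the two ends and solving for P₂: P₂ = P₁ + ½ρ(v₁² − v₂²) − ρgΔh.
P₂ = 216000 + ½·808·(1.02² − 5.35²) − 808·9.8·(+7.84) = 216000 + (-11100) − (62100) = 143000 Pa.

P₂ ≈ 143000 Pa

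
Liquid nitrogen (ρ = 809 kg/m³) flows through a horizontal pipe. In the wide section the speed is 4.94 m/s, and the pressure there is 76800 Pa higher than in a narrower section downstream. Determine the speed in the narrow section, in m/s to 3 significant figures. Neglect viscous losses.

v₂ = 14.6 m/s

With h₁ = h₂, rearranging Bernoulli gives v₂ = √(v₁² + 2ΔP/ρ).
v₂ = √(4.94² + 2·76800/809) = √(24.4 + 190) = 14.6 m/s.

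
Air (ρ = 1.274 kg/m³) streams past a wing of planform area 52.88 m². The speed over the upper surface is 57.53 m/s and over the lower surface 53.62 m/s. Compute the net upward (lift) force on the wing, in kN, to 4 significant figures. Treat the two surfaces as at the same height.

F ≈ 14.64 kN

The faster flow above has the lower pressure; Bernoulli (same height) gives ΔP = ½ρ(v_up² − v_low²).
ΔP = ½·1.274·(57.53² − 53.62²) = 276.8 Pa.
Lift = ΔP · A = 276.8 × 52.88 = 14640 N.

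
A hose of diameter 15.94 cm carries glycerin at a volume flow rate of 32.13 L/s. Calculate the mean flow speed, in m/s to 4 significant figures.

Q = 32.13 L/s = 0.03213 m³/s.
v = Q/A = 0.03213 / 0.01996 = 1.610 m/s.

1.610 m/s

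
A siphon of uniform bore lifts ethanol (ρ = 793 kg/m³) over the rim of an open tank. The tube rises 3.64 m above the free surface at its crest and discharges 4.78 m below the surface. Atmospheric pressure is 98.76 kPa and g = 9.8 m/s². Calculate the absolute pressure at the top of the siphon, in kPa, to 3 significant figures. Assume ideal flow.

P_top ≈ 33.3 kPa

The outlet speed comes from Torricelli: v = √(2g·4.78) = 9.68 m/s.
The bore is uniform, so the speed at the crest is the same v. Bernoulli surface→crest: P_atm = P_top + ½ρv² + ρg·h_top.
P_top = 98760 − ½·793·9.68² − 793·9.8·3.64 = 33300 Pa.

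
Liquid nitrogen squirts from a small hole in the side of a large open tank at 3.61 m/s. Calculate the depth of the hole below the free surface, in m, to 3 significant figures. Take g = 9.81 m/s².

h = 0.664 m

Torricelli: v = √(2gh), so h = v²/(2g).
h = 3.61²/(2·9.81) = 13.0/19.62 = 0.664 m.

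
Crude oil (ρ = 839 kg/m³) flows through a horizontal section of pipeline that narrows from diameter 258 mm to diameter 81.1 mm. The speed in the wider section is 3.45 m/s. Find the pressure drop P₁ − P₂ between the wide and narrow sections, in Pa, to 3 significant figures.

ΔP ≈ 506000 Pa

The volume flow rate is constant, so v₂ = (A₁/A₂)v₁ = (523/51.7)·3.45 = 34.9 m/s.
The pipe is horizontal, so Bernoulli reduces to P₁ + ½ρv₁² = P₂ + ½ρv₂².
P₁ − P₂ = ½·839·(34.9² − 3.45²) = ½·839·1210 = 506000 Pa.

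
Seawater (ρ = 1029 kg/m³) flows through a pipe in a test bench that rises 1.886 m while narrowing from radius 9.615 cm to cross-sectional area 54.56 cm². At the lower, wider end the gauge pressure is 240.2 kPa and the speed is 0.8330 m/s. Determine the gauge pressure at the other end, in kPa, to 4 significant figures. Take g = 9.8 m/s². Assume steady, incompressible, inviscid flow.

211.4 kPa

Mass conservation (A₁v₁ = A₂v₂) gives v₂ = 0.8330 × 290.4/54.56 = 4.434 m/s.
Energy conservation along the streamline gives P₂ = P₁ − ½ρ(v₂² − v₁²) − ρg(h₂ − h₁).
P₂ = 240200 + ½·1029·(0.8330² − 4.434²) − 1029·9.8·(+1.886) = 240200 + (-9759) − (19020) = 211400 Pa.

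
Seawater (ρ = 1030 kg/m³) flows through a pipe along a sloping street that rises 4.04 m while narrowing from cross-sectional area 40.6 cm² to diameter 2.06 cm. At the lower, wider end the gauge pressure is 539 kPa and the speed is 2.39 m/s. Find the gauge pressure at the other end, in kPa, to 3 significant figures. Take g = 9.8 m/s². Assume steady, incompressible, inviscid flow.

P₂ ≈ 64.6 kPa

By continuity, v₂ = v₁·A₁/A₂ = 2.39·(40.6/3.33) = 29.1 m/s.
Bernoulli: P₁ + ½ρv₁² + ρg h₁ = P₂ + ½ρv₂² + ρg h₂, so P₂ = P₁ + ½ρ(v₁² − v₂²) − ρg(h₂ − h₁).
P₂ = 539000 + ½·1030·(2.39² − 29.1²) − 1030·9.8·(+4.04) = 539000 + (-434000) − (40800) = 64600 Pa.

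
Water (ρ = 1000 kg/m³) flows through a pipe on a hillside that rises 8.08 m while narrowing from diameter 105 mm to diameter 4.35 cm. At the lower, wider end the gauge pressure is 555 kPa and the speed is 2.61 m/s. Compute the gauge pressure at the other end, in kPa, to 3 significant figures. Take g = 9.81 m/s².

Continuity gives A₁v₁ = A₂v₂, so v₂ = (86.6 cm²)/(14.9 cm²) × 2.61 m/s = 15.2 m/s.
Applying Bernoulli between the two ends and solving for P₂: P₂ = P₁ + ½ρ(v₁² − v₂²) − ρgΔh.
P₂ = 555000 + ½·1000·(2.61² − 15.2²) − 1000·9.81·(+8.08) = 555000 + (-112000) − (79300) = 364000 Pa.

P₂ ≈ 364 kPa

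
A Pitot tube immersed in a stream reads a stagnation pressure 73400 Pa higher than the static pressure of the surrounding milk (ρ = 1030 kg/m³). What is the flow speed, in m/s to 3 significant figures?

v = 11.9 m/s

At the stagnation point the flow is brought to rest, so Bernoulli gives P_stag − P_static = ½ρv².
v = √(2ΔP/ρ) = √(2·73400/1030) = 11.9 m/s.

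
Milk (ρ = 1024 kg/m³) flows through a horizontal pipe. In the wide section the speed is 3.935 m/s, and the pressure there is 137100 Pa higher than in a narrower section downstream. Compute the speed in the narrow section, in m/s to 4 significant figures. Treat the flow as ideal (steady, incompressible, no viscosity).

v₂ ≈ 16.83 m/s

Along the level pipe P + ½ρv² is conserved, hence v₂² = v₁² + 2(P₁ − P₂)/ρ.
v₂ = √(3.935² + 2·137100/1024) = √(15.48 + 267.8) = 16.83 m/s.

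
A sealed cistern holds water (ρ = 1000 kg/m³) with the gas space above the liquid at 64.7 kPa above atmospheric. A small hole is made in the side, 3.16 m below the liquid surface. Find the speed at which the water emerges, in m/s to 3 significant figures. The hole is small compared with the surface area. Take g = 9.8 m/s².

Take point 1 at the surface (v₁ ≈ 0) and point 2 at the hole (at atmospheric pressure). Bernoulli: P₁ + ρg h = P_atm + ½ρv₂².
With P₁ − P_atm = 64700 Pa, v₂ = √(2gh + 2ΔP/ρ) = √(2·9.8·3.16 + 2·64700/1000) = 13.8 m/s.

v = 13.8 m/s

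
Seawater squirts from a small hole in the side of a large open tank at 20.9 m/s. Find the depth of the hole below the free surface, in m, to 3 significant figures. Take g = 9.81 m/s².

22.3 m

Torricelli: v = √(2gh), so h = v²/(2g).
h = 20.9²/(2·9.81) = 437/19.62 = 22.3 m.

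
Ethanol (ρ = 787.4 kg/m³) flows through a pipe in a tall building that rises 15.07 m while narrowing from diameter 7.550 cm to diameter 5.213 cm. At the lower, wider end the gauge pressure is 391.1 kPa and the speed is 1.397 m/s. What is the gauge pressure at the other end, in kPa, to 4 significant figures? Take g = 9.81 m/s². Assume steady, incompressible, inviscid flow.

Continuity gives A₁v₁ = A₂v₂, so v₂ = (44.77 cm²)/(21.34 cm²) × 1.397 m/s = 2.930 m/s.
Applying Bernoulli between the two ends and solving for P₂: P₂ = P₁ + ½ρ(v₁² − v₂²) − ρgΔh.
P₂ = 391100 + ½·787.4·(1.397² − 2.930²) − 787.4·9.81·(+15.07) = 391100 + (-2612) − (116400) = 272100 Pa.

P₂ ≈ 272.1 kPa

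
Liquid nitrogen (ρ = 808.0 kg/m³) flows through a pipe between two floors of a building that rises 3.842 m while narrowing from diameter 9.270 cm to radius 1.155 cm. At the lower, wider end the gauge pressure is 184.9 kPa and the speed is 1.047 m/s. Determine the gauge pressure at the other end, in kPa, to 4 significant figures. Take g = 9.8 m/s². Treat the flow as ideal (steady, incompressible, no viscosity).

By continuity, v₂ = v₁·A₁/A₂ = 1.047·(67.49/4.191) = 16.86 m/s.
Bernoulli: P₁ + ½ρv₁² + ρg h₁ = P₂ + ½ρv₂² + ρg h₂, so P₂ = P₁ + ½ρ(v₁² − v₂²) − ρg(h₂ − h₁).
P₂ = 184900 + ½·808.0·(1.047² − 16.86²) − 808.0·9.8·(+3.842) = 184900 + (-114400) − (30420) = 40070 Pa.

P₂ ≈ 40.07 kPa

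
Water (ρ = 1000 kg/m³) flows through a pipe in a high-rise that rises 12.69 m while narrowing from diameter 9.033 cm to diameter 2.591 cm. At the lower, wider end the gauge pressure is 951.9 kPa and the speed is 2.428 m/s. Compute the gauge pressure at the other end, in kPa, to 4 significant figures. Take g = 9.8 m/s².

By continuity, v₂ = v₁·A₁/A₂ = 2.428·(64.08/5.273) = 29.51 m/s.
Energy conservation along the streamline gives P₂ = P₁ − ½ρ(v₂² − v₁²) − ρg(h₂ − h₁).
P₂ = 951900 + ½·1000·(2.428² − 29.51²) − 1000·9.8·(+12.69) = 951900 + (-432500) − (124400) = 395000 Pa.

P₂ ≈ 395.0 kPa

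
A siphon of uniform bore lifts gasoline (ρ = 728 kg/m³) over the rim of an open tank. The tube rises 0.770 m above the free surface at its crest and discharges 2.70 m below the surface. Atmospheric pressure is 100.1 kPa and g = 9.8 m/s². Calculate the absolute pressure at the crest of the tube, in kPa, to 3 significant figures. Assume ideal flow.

From the surface to the outlet (both open to atmosphere, surface at rest): v = √(2g·h_out) = √(2·9.8·2.70) = 7.27 m/s.
With constant cross-section the crest speed equals v; applying Bernoulli from the surface up to the crest, P_top = P_atm − ½ρv² − ρg·h_top.
P_top = 100100 − ½·728·7.27² − 728·9.8·0.770 = 75300 Pa.

75.3 kPa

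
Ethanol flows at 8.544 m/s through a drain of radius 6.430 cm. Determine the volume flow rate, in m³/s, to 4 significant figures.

Q = A·v = 0.01299 m² × 8.544 m/s = 0.1110 m³/s.

0.1110 m³/s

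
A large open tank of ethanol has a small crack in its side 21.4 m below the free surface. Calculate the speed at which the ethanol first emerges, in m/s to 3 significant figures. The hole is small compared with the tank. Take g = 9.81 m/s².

v ≈ 20.5 m/s

Torricelli's result v = √(2gh) gives v = √(2·9.81·21.4) = 20.5 m/s.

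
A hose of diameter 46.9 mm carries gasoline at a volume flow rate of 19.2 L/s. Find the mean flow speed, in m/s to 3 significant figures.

Q = 19.2 L/s = 0.0192 m³/s.
v = Q/A = 0.0192 / 0.00173 = 11.1 m/s.

11.1 m/s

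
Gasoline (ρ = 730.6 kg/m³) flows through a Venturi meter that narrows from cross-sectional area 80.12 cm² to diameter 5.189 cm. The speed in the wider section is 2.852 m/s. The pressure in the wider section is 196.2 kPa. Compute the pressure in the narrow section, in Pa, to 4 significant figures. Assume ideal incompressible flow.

P₂ ≈ 156500 Pa

The volume flow rate is constant, so v₂ = (A₁/A₂)v₁ = (80.12/21.15)·2.852 = 10.81 m/s.
Bernoulli (h₁ = h₂): P₁ − P₂ = ½ρ(v₂² − v₁²).
P₂ = P₁ − ½ρ(v₂² − v₁²) = 196200 − ½·730.6·(10.81² − 2.852²) = 196200 − 39680 = 156500 Pa.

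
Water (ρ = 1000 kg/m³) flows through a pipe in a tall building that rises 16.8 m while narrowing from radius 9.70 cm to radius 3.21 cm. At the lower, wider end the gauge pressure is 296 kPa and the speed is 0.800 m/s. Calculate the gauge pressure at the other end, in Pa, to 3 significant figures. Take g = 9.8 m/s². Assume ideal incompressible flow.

By continuity, v₂ = v₁·A₁/A₂ = 0.800·(296/32.4) = 7.31 m/s.
Energy conservation along the streamline gives P₂ = P₁ − ½ρ(v₂² − v₁²) − ρg(h₂ − h₁).
P₂ = 296000 + ½·1000·(0.800² − 7.31²) − 1000·9.8·(+16.8) = 296000 + (-26400) − (165000) = 105000 Pa.

P₂ ≈ 105000 Pa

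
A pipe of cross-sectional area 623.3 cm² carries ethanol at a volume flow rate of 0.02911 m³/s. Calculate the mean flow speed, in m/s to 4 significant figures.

v ≈ 0.4670 m/s

Q = 0.02911 m³/s = 0.02911 m³/s.
v = Q/A = 0.02911 / 0.06233 = 0.4670 m/s.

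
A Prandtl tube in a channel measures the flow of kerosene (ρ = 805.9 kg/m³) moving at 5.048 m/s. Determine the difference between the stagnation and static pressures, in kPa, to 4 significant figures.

At the stagnation point the flow is brought to rest, so Bernoulli gives P_stag − P_static = ½ρv².
ΔP = ½·805.9·5.048² = 10270 Pa.

ΔP ≈ 10.27 kPa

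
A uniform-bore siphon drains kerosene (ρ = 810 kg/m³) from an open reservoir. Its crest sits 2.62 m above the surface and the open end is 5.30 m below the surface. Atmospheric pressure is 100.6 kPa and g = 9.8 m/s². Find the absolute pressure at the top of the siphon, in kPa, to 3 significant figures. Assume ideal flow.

The outlet speed comes from Torricelli: v = √(2g·5.30) = 10.2 m/s.
The bore is uniform, so the speed at the crest is the same v. Bernoulli surface→crest: P_atm = P_top + ½ρv² + ρg·h_top.
P_top = 100600 − ½·810·10.2² − 810·9.8·2.62 = 37700 Pa.

P_top = 37.7 kPa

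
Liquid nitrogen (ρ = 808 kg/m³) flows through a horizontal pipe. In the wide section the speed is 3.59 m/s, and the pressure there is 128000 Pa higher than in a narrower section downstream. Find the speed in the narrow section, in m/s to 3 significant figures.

v₂ ≈ 18.2 m/s

Along the level pipe P + ½ρv² is conserved, hence v₂² = v₁² + 2(P₁ − P₂)/ρ.
v₂ = √(3.59² + 2·128000/808) = √(12.9 + 317) = 18.2 m/s.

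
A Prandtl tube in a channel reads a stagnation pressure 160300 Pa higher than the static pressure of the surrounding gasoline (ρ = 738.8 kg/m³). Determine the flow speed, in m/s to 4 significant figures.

v = 20.83 m/s

The dynamic pressure equals the rise in static pressure at the stagnation point: ΔP = ½ρv².
v = √(2ΔP/ρ) = √(2·160300/738.8) = 20.83 m/s.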